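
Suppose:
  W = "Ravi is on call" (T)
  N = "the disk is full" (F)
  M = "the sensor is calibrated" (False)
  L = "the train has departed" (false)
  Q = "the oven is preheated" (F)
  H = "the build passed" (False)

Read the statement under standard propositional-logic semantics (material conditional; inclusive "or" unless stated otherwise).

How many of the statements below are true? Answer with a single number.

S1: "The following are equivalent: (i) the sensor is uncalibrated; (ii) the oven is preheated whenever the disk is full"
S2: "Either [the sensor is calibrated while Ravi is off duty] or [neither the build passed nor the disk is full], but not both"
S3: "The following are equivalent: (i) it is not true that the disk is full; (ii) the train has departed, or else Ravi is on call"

3

S1: Parsed as ¬M ↔ (N → Q)

¬M = ¬F = T
N → Q = F → F = T
¬M ↔ (N → Q) = T ↔ T = T
Hence S1 is true.

S2: This is (M ∧ ¬W) ⊕ (H ↓ N).

¬W = ¬T = F
M ∧ ¬W = F ∧ F = F
H ↓ N = F ↓ F = T
(M ∧ ¬W) ⊕ (H ↓ N) = F ⊕ T = T
Thus S2 is true.

S3: In symbols: ¬N ↔ (L ∨ W)

¬N = ¬F = T
L ∨ W = F ∨ T = T
¬N ↔ (L ∨ W) = T ↔ T = T
Thus S3 is true.

3 of the 3 statements are true.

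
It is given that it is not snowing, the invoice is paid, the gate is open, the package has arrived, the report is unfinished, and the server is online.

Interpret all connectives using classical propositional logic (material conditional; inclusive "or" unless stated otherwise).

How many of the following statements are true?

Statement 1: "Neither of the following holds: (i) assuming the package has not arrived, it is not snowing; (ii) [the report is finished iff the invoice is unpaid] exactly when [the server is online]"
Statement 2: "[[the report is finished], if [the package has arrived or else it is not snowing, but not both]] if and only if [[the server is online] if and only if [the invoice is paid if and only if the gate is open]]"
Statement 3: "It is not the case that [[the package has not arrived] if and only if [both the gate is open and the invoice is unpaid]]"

Let N = "the package has arrived" (T), U = "it is snowing" (F), W = "the report is finished" (F), R = "the invoice is paid" (T), K = "the server is online" (T), S = "the gate is open" (T).

Statement 1: Formalization: (~N -> ~U) nor ((W <-> ~R) <-> K)

~N = ~T = F
~U = ~F = T
~N -> ~U = F -> T = T
~R = ~T = F
W <-> ~R = F <-> F = T
(W <-> ~R) <-> K = T <-> T = T
(~N -> ~U) nor ((W <-> ~R) <-> K) = T nor T = F
Thus Statement 1 is false.

Statement 2: In symbols: ((N xor ~U) -> W) <-> (K <-> (R <-> S))

~U = ~F = T
N xor ~U = T xor T = F
(N xor ~U) -> W = F -> F = T
R <-> S = T <-> T = T
K <-> (R <-> S) = T <-> T = T
((N xor ~U) -> W) <-> (K <-> (R <-> S)) = T <-> T = T
Hence Statement 2 is true.

Statement 3: This is ~(~N <-> (S & ~R)).

~N = ~T = F
~R = ~T = F
S & ~R = T & F = F
~N <-> (S & ~R) = F <-> F = T
~(~N <-> (S & ~R)) = ~T = F
Hence Statement 3 is false.

1 of the 3 statements is true.

1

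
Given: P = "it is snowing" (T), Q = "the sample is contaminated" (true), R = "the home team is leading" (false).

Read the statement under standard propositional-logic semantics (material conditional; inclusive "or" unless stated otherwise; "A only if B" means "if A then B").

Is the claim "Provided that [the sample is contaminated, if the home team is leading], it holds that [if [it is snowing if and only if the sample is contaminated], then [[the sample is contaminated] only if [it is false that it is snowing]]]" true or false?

False

Values: R=False, Q=True, P=True.
Formalization: (R -> Q) -> ((P iff Q) -> (Q -> not P))

R -> Q = False -> True = True
P iff Q = True iff True = True
not P = not True = False
Q -> not P = True -> False = False
(P iff Q) -> (Q -> not P) = True -> False = False
(R -> Q) -> ((P iff Q) -> (Q -> not P)) = True -> False = False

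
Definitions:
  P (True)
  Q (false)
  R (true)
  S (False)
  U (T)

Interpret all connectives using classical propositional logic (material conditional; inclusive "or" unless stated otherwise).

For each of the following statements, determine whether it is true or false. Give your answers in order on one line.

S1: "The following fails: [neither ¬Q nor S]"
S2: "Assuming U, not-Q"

S1: In symbols: ¬(¬Q ↓ S)

¬Q = ¬F = T
¬Q ↓ S = T ↓ F = F
¬(¬Q ↓ S) = ¬F = T
Hence S1 is true.

S2: Formalization: U → ¬Q

¬Q = ¬F = T
U → ¬Q = T → T = T
So S2 is true.

S1 True; S2 True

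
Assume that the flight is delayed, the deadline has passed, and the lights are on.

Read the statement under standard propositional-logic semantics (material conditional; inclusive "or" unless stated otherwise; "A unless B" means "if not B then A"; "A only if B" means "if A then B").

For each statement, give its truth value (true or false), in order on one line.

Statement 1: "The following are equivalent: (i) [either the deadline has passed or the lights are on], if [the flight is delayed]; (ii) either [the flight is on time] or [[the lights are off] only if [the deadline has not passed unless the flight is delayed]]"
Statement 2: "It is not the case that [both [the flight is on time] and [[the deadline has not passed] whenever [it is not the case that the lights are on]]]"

Let P = "the flight is delayed" (T), Q = "the deadline has passed" (T), R = "the lights are on" (T).

Statement 1: Formalization: (P -> (Q | R)) <-> (~P | (~R -> (~Q | P)))

Q | R = T | T = T
P -> (Q | R) = T -> T = T
~P = ~T = F
~R = ~T = F
~Q = ~T = F
~Q | P = F | T = T
~R -> (~Q | P) = F -> T = T
~P | (~R -> (~Q | P)) = F | T = T
(P -> (Q | R)) <-> (~P | (~R -> (~Q | P))) = T <-> T = T
Thus Statement 1 is true.

Statement 2: Formalization: ~(~P & (~R -> ~Q))

~P = ~T = F
~R = ~T = F
~Q = ~T = F
~R -> ~Q = F -> F = T
~P & (~R -> ~Q) = F & T = F
~(~P & (~R -> ~Q)) = ~F = T
Hence Statement 2 is true.

Statement 1 T, Statement 2 T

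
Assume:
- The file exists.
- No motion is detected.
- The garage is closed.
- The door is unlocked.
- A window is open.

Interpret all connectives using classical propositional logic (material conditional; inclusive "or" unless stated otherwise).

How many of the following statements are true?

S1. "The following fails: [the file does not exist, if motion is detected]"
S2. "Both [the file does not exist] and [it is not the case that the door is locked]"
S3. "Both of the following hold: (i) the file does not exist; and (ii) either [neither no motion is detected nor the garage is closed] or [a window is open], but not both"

0

Let Q = "motion is detected" (F), P = "the file exists" (T), S = "the door is locked" (F), R = "the garage is closed" (T), U = "a window is open" (T).

S1: Parsed as ¬(Q → ¬P)

¬P = ¬T = F
Q → ¬P = F → F = T
¬(Q → ¬P) = ¬T = F
So S1 is false.

S2: Formalization: ¬P ∧ ¬S

¬P = ¬T = F
¬S = ¬F = T
¬P ∧ ¬S = F ∧ T = F
So S2 is false.

S3: Parsed as ¬P ∧ ((¬Q ↓ R) ⊕ U)

¬P = ¬T = F
¬Q = ¬F = T
¬Q ↓ R = T ↓ T = F
(¬Q ↓ R) ⊕ U = F ⊕ T = T
¬P ∧ ((¬Q ↓ R) ⊕ U) = F ∧ T = F
Thus S3 is false.

True statements: 0 (none).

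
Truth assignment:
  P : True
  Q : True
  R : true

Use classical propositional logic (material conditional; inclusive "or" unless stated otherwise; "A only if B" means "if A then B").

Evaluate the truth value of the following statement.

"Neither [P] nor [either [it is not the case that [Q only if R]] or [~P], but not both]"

false

Values: P=T, Q=T, R=T.
This is P ↓ (¬(Q → R) ⊕ ¬P).

Q → R = T → T = T
¬(Q → R) = ¬T = F
¬P = ¬T = F
¬(Q → R) ⊕ ¬P = F ⊕ F = F
P ↓ (¬(Q → R) ⊕ ¬P) = T ↓ F = F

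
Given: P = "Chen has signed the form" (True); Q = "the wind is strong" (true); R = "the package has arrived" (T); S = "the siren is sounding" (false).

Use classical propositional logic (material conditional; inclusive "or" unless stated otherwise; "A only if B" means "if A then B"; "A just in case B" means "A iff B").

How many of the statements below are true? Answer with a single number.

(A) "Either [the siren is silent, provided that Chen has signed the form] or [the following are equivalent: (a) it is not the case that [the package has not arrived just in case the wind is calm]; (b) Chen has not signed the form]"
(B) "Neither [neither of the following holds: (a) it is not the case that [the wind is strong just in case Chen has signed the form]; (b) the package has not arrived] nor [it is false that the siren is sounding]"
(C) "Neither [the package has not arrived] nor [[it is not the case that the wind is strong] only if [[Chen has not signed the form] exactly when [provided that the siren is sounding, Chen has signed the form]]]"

1

(A): This is (P -> not S) or (not (not R iff not Q) iff not P).

not S = not False = True
P -> not S = True -> True = True
not R = not True = False
not Q = not True = False
not R iff not Q = False iff False = True
not (not R iff not Q) = not True = False
not P = not True = False
not (not R iff not Q) iff not P = False iff False = True
(P -> not S) or (not (not R iff not Q) iff not P) = True or True = True
Thus (A) is true.

(B): This is (not (Q iff P) nor not R) nor not S.

Q iff P = True iff True = True
not (Q iff P) = not True = False
not R = not True = False
not (Q iff P) nor not R = False nor False = True
not S = not False = True
(not (Q iff P) nor not R) nor not S = True nor True = False
So (B) is false.

(C): This is not R nor (not Q -> (not P iff (S -> P))).

not R = not True = False
not Q = not True = False
not P = not True = False
S -> P = False -> True = True
not P iff (S -> P) = False iff True = False
not Q -> (not P iff (S -> P)) = False -> False = True
not R nor (not Q -> (not P iff (S -> P))) = False nor True = False
Hence (C) is false.

Count: 1.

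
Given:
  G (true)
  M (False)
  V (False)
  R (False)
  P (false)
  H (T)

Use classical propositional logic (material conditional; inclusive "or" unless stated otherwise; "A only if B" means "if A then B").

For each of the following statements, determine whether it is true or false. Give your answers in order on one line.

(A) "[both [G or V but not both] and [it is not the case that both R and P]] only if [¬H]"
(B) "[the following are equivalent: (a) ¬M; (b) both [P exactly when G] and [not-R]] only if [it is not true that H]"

(A) F / (B) T

(A): This is ((G ⊕ V) ∧ (R ↑ P)) → ¬H.

G ⊕ V = T ⊕ F = T
R ↑ P = F ↑ F = T
(G ⊕ V) ∧ (R ↑ P) = T ∧ T = T
¬H = ¬T = F
((G ⊕ V) ∧ (R ↑ P)) → ¬H = T → F = F
Hence (A) is false.

(B): Parsed as (¬M ↔ ((P ↔ G) ∧ ¬R)) → ¬H

¬M = ¬F = T
P ↔ G = F ↔ T = F
¬R = ¬F = T
(P ↔ G) ∧ ¬R = F ∧ T = F
¬M ↔ ((P ↔ G) ∧ ¬R) = T ↔ F = F
¬H = ¬T = F
(¬M ↔ ((P ↔ G) ∧ ¬R)) → ¬H = F → F = T
Thus (B) is true.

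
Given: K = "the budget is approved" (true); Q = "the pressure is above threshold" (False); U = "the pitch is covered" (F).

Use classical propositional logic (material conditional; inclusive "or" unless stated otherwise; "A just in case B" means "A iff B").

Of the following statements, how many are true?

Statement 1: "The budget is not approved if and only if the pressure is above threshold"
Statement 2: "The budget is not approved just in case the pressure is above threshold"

2

Statement 1: In symbols: not K iff Q

not K = not True = False
not K iff Q = False iff False = True
Hence Statement 1 is true.

Statement 2: Parsed as not K iff Q

not K = not True = False
not K iff Q = False iff False = True
Thus Statement 2 is true.

True statements: 2.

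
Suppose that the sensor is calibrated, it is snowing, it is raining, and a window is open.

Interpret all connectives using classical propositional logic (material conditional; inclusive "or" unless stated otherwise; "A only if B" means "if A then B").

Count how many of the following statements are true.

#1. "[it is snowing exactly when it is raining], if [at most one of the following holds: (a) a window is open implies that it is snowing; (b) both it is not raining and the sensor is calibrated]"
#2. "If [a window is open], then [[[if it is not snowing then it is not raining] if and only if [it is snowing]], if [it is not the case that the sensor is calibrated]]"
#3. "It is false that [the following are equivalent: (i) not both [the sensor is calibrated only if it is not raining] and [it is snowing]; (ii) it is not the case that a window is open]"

3

Let S = "a window is open" (T), P = "it is snowing" (T), U = "it is raining" (T), W = "the sensor is calibrated" (T).

#1: Parsed as ((S -> P) nand (~U & W)) -> (P <-> U)

S -> P = T -> T = T
~U = ~T = F
~U & W = F & T = F
(S -> P) nand (~U & W) = T nand F = T
P <-> U = T <-> T = T
((S -> P) nand (~U & W)) -> (P <-> U) = T -> T = T
So #1 is true.

#2: Formalization: S -> (~W -> ((~P -> ~U) <-> P))

~W = ~T = F
~P = ~T = F
~U = ~T = F
~P -> ~U = F -> F = T
(~P -> ~U) <-> P = T <-> T = T
~W -> ((~P -> ~U) <-> P) = F -> T = T
S -> (~W -> ((~P -> ~U) <-> P)) = T -> T = T
Hence #2 is true.

#3: Parsed as ~(((W -> ~U) nand P) <-> ~S)

~U = ~T = F
W -> ~U = T -> F = F
(W -> ~U) nand P = F nand T = T
~S = ~T = F
((W -> ~U) nand P) <-> ~S = T <-> F = F
~(((W -> ~U) nand P) <-> ~S) = ~F = T
Hence #3 is true.

True statements: 3 (#1, #2, #3).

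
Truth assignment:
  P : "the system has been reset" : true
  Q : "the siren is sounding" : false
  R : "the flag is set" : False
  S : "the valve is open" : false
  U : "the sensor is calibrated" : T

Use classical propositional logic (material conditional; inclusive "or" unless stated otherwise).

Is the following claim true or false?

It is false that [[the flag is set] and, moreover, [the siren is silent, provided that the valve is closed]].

In symbols: ¬(R ∧ (¬S → ¬Q))

¬S = ¬F = T
¬Q = ¬F = T
¬S → ¬Q = T → T = T
R ∧ (¬S → ¬Q) = F ∧ T = F
¬(R ∧ (¬S → ¬Q)) = ¬F = T

The statement is true.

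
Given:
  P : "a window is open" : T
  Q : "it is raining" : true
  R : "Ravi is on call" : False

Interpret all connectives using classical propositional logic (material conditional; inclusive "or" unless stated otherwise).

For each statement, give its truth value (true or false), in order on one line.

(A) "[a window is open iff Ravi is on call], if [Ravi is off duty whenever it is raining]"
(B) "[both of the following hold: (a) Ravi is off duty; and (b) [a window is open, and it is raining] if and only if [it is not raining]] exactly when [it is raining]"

(A): In symbols: (Q → ¬R) → (P ↔ R)

¬R = ¬F = T
Q → ¬R = T → T = T
P ↔ R = T ↔ F = F
(Q → ¬R) → (P ↔ R) = T → F = F
Thus (A) is false.

(B): This is (¬R ∧ ((P ∧ Q) ↔ ¬Q)) ↔ Q.

¬R = ¬F = T
P ∧ Q = T ∧ T = T
¬Q = ¬T = F
(P ∧ Q) ↔ ¬Q = T ↔ F = F
¬R ∧ ((P ∧ Q) ↔ ¬Q) = T ∧ F = F
(¬R ∧ ((P ∧ Q) ↔ ¬Q)) ↔ Q = F ↔ T = F
So (B) is false.

(A) F, (B) F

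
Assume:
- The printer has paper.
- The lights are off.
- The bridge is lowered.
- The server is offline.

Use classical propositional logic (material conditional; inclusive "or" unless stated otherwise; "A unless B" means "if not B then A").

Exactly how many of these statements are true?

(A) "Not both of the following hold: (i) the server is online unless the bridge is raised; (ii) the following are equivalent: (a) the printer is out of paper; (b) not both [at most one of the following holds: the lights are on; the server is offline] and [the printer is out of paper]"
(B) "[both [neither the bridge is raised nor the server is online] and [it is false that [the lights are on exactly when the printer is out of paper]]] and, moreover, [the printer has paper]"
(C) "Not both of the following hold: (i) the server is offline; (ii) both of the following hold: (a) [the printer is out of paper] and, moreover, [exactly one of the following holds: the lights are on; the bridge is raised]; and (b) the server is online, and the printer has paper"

2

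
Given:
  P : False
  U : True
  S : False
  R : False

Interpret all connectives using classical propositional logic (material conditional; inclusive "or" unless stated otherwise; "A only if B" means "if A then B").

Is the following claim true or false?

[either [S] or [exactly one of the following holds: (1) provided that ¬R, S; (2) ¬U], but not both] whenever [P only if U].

In symbols: (P -> U) -> (S xor ((~R -> S) xor ~U))

P -> U = F -> T = T
~R = ~F = T
~R -> S = T -> F = F
~U = ~T = F
(~R -> S) xor ~U = F xor F = F
S xor ((~R -> S) xor ~U) = F xor F = F
(P -> U) -> (S xor ((~R -> S) xor ~U)) = T -> F = F

False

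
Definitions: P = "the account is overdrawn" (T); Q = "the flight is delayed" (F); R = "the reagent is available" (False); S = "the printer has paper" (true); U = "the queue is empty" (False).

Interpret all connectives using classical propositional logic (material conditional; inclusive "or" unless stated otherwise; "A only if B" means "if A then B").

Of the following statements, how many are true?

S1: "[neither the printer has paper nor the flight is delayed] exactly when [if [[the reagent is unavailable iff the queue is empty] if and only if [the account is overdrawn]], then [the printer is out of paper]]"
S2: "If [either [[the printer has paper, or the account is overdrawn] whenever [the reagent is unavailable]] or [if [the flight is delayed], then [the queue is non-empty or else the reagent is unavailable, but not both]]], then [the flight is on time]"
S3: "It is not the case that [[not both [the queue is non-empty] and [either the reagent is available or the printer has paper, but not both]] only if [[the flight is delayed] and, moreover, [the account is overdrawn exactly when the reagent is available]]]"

1

S1: Parsed as (S nor Q) <-> (((~R <-> U) <-> P) -> ~S)

S nor Q = T nor F = F
~R = ~F = T
~R <-> U = T <-> F = F
(~R <-> U) <-> P = F <-> T = F
~S = ~T = F
((~R <-> U) <-> P) -> ~S = F -> F = T
(S nor Q) <-> (((~R <-> U) <-> P) -> ~S) = F <-> T = F
Thus S1 is false.

S2: Formalization: ((~R -> (S | P)) | (Q -> (~U xor ~R))) -> ~Q

~R = ~F = T
S | P = T | T = T
~R -> (S | P) = T -> T = T
~U = ~F = T
~R = ~F = T
~U xor ~R = T xor T = F
Q -> (~U xor ~R) = F -> F = T
(~R -> (S | P)) | (Q -> (~U xor ~R)) = T | T = T
~Q = ~F = T
((~R -> (S | P)) | (Q -> (~U xor ~R))) -> ~Q = T -> T = T
Hence S2 is true.

S3: Parsed as ~((~U nand (R xor S)) -> (Q & (P <-> R)))

~U = ~F = T
R xor S = F xor T = T
~U nand (R xor S) = T nand T = F
P <-> R = T <-> F = F
Q & (P <-> R) = F & F = F
(~U nand (R xor S)) -> (Q & (P <-> R)) = F -> F = T
~((~U nand (R xor S)) -> (Q & (P <-> R))) = ~T = F
Thus S3 is false.

1 of the 3 statements is true.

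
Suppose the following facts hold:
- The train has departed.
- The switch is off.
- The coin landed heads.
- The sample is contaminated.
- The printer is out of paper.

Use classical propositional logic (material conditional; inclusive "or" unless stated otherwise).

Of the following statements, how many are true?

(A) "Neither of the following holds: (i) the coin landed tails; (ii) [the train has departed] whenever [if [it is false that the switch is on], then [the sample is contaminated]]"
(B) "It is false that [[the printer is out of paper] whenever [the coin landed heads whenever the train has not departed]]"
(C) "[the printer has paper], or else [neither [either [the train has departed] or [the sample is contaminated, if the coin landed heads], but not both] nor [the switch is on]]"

Let R = "the coin landed heads" (T), Q = "the switch is on" (F), S = "the sample is contaminated" (T), P = "the train has departed" (T), U = "the printer has paper" (F).

(A): This is ¬R ↓ ((¬Q → S) → P).

¬R = ¬T = F
¬Q = ¬F = T
¬Q → S = T → T = T
(¬Q → S) → P = T → T = T
¬R ↓ ((¬Q → S) → P) = F ↓ T = F
Hence (A) is false.

(B): Formalization: ¬((¬P → R) → ¬U)

¬P = ¬T = F
¬P → R = F → T = T
¬U = ¬F = T
(¬P → R) → ¬U = T → T = T
¬((¬P → R) → ¬U) = ¬T = F
Thus (B) is false.

(C): This is U ∨ ((P ⊕ (R → S)) ↓ Q).

R → S = T → T = T
P ⊕ (R → S) = T ⊕ T = F
(P ⊕ (R → S)) ↓ Q = F ↓ F = T
U ∨ ((P ⊕ (R → S)) ↓ Q) = F ∨ T = T
So (C) is true.

1 of the 3 statements is true ((C)).

1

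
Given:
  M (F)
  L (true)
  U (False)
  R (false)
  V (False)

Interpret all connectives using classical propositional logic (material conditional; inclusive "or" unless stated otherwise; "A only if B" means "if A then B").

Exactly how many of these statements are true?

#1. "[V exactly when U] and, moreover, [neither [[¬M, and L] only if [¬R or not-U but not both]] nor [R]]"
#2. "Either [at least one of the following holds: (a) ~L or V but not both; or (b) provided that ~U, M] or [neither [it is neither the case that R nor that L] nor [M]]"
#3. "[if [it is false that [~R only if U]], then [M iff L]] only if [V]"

3

#1: In symbols: (V <-> U) & (((~M & L) -> (~R xor ~U)) nor R)

V <-> U = F <-> F = T
~M = ~F = T
~M & L = T & T = T
~R = ~F = T
~U = ~F = T
~R xor ~U = T xor T = F
(~M & L) -> (~R xor ~U) = T -> F = F
((~M & L) -> (~R xor ~U)) nor R = F nor F = T
(V <-> U) & (((~M & L) -> (~R xor ~U)) nor R) = T & T = T
So #1 is true.

#2: In symbols: ((~L xor V) | (~U -> M)) | ((R nor L) nor M)

~L = ~T = F
~L xor V = F xor F = F
~U = ~F = T
~U -> M = T -> F = F
(~L xor V) | (~U -> M) = F | F = F
R nor L = F nor T = F
(R nor L) nor M = F nor F = T
((~L xor V) | (~U -> M)) | ((R nor L) nor M) = F | T = T
So #2 is true.

#3: Parsed as (~(~R -> U) -> (M <-> L)) -> V

~R = ~F = T
~R -> U = T -> F = F
~(~R -> U) = ~F = T
M <-> L = F <-> T = F
~(~R -> U) -> (M <-> L) = T -> F = F
(~(~R -> U) -> (M <-> L)) -> V = F -> F = T
Thus #3 is true.

True statements: 3 (#1, #2, #3).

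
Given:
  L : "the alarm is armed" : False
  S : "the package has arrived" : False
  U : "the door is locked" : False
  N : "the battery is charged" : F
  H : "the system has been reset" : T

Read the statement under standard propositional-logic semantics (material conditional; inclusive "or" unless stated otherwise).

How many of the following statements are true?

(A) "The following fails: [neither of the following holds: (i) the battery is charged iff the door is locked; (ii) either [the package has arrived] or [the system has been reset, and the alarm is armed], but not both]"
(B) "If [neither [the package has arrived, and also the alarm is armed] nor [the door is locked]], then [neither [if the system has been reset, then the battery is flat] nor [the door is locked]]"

1

(A): Formalization: ~((N <-> U) nor (S xor (H & L)))

N <-> U = F <-> F = T
H & L = T & F = F
S xor (H & L) = F xor F = F
(N <-> U) nor (S xor (H & L)) = T nor F = F
~((N <-> U) nor (S xor (H & L))) = ~F = T
So (A) is true.

(B): In symbols: ((S & L) nor U) -> ((H -> ~N) nor U)

S & L = F & F = F
(S & L) nor U = F nor F = T
~N = ~F = T
H -> ~N = T -> T = T
(H -> ~N) nor U = T nor F = F
((S & L) nor U) -> ((H -> ~N) nor U) = T -> F = F
Hence (B) is false.

1 of the 2 statements is true ((A)).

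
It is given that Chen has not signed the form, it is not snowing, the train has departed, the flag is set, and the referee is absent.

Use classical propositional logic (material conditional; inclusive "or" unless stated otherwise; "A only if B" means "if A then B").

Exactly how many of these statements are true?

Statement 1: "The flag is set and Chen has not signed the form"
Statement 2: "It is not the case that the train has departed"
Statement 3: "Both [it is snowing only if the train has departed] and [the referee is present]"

1

Let H = "the flag is set" (T), N = "Chen has signed the form" (F), M = "the train has departed" (T), S = "it is snowing" (F), P = "the referee is present" (F).

Statement 1: Formalization: H & ~N

~N = ~F = T
H & ~N = T & T = T
So Statement 1 is true.

Statement 2: Parsed as ~M

~M = ~T = F
So Statement 2 is false.

Statement 3: In symbols: (S -> M) & P

S -> M = F -> T = T
(S -> M) & P = T & F = F
Thus Statement 3 is false.

1 of the 3 statements is true (Statement 1).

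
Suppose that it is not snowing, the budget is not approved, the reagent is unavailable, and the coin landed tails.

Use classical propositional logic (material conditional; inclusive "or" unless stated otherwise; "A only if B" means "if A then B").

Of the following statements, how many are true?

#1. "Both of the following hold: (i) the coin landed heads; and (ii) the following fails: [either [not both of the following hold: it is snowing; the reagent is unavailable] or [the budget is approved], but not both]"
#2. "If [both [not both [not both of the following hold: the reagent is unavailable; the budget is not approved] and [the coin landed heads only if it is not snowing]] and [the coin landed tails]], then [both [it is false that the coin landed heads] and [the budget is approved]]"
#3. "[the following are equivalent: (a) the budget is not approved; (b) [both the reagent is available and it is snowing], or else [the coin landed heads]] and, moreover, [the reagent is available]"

0

Let S = "the coin landed heads" (F), P = "it is snowing" (F), R = "the reagent is available" (F), Q = "the budget is approved" (F).

#1: Parsed as S ∧ ¬((P ↑ ¬R) ⊕ Q)

¬R = ¬F = T
P ↑ ¬R = F ↑ T = T
(P ↑ ¬R) ⊕ Q = T ⊕ F = T
¬((P ↑ ¬R) ⊕ Q) = ¬T = F
S ∧ ¬((P ↑ ¬R) ⊕ Q) = F ∧ F = F
Hence #1 is false.

#2: Formalization: (((¬R ↑ ¬Q) ↑ (S → ¬P)) ∧ ¬S) → (¬S ∧ Q)

¬R = ¬F = T
¬Q = ¬F = T
¬R ↑ ¬Q = T ↑ T = F
¬P = ¬F = T
S → ¬P = F → T = T
(¬R ↑ ¬Q) ↑ (S → ¬P) = F ↑ T = T
¬S = ¬F = T
((¬R ↑ ¬Q) ↑ (S → ¬P)) ∧ ¬S = T ∧ T = T
¬S = ¬F = T
¬S ∧ Q = T ∧ F = F
(((¬R ↑ ¬Q) ↑ (S → ¬P)) ∧ ¬S) → (¬S ∧ Q) = T → F = F
So #2 is false.

#3: Formalization: (¬Q ↔ ((R ∧ P) ∨ S)) ∧ R

¬Q = ¬F = T
R ∧ P = F ∧ F = F
(R ∧ P) ∨ S = F ∨ F = F
¬Q ↔ ((R ∧ P) ∨ S) = T ↔ F = F
(¬Q ↔ ((R ∧ P) ∨ S)) ∧ R = F ∧ F = F
So #3 is false.

0 of the 3 statements are true (none).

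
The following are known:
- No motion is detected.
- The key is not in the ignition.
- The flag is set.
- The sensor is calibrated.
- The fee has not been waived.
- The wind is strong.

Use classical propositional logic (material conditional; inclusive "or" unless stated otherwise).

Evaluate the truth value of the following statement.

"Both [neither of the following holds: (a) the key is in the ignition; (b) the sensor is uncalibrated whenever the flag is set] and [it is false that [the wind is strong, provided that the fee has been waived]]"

The statement is false.

Let Q = "the key is in the ignition" (False), R = "the flag is set" (True), S = "the sensor is calibrated" (True), U = "the fee has been waived" (False), V = "the wind is strong" (True).
Parsed as (Q nor (R -> not S)) and not (U -> V)

not S = not True = False
R -> not S = True -> False = False
Q nor (R -> not S) = False nor False = True
U -> V = False -> True = True
not (U -> V) = not True = False
(Q nor (R -> not S)) and not (U -> V) = True and False = False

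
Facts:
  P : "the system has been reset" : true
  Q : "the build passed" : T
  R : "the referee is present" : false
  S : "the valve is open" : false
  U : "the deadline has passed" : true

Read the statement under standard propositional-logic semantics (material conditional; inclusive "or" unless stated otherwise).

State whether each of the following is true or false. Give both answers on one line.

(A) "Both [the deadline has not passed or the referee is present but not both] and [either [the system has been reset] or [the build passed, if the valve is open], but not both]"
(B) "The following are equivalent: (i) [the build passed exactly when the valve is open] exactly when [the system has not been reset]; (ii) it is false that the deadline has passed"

(A): This is (¬U ⊕ R) ∧ (P ⊕ (S → Q)).

¬U = ¬T = F
¬U ⊕ R = F ⊕ F = F
S → Q = F → T = T
P ⊕ (S → Q) = T ⊕ T = F
(¬U ⊕ R) ∧ (P ⊕ (S → Q)) = F ∧ F = F
Hence (A) is false.

(B): This is ((Q ↔ S) ↔ ¬P) ↔ ¬U.

Q ↔ S = T ↔ F = F
¬P = ¬T = F
(Q ↔ S) ↔ ¬P = F ↔ F = T
¬U = ¬T = F
((Q ↔ S) ↔ ¬P) ↔ ¬U = T ↔ F = F
Hence (B) is false.

(A) F; (B) F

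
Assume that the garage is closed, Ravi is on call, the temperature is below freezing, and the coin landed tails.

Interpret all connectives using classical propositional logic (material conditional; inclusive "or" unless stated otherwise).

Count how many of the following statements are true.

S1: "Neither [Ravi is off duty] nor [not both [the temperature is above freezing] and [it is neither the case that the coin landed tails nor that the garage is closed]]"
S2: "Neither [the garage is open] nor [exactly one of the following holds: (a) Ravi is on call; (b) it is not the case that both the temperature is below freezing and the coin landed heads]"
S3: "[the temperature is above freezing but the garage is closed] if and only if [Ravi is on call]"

1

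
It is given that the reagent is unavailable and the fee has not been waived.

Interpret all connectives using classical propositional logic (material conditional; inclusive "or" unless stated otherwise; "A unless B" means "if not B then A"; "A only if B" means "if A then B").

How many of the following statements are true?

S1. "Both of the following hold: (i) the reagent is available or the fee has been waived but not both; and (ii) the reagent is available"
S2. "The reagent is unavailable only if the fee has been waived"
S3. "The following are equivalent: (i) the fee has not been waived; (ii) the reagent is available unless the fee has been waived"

Let P = "the reagent is available" (F), Q = "the fee has been waived" (F).

S1: In symbols: (P xor Q) & P

P xor Q = F xor F = F
(P xor Q) & P = F & F = F
So S1 is false.

S2: This is ~P -> Q.

~P = ~F = T
~P -> Q = T -> F = F
Hence S2 is false.

S3: Formalization: ~Q <-> (P | Q)

~Q = ~F = T
P | Q = F | F = F
~Q <-> (P | Q) = T <-> F = F
Thus S3 is false.

Count: 0.

0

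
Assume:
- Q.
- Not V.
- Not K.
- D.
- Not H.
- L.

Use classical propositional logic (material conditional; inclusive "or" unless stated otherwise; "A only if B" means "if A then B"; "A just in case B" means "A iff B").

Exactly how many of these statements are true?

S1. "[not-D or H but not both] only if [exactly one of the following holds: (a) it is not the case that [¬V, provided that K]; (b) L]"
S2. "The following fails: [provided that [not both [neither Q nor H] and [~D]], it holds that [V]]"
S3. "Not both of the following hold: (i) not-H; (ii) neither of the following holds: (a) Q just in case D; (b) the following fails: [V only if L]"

3

S1: In symbols: (not D xor H) -> (not (K -> not V) xor L)

not D = not True = False
not D xor H = False xor False = False
not V = not False = True
K -> not V = False -> True = True
not (K -> not V) = not True = False
not (K -> not V) xor L = False xor True = True
(not D xor H) -> (not (K -> not V) xor L) = False -> True = True
Hence S1 is true.

S2: Parsed as not (((Q nor H) nand not D) -> V)

Q nor H = True nor False = False
not D = not True = False
(Q nor H) nand not D = False nand False = True
((Q nor H) nand not D) -> V = True -> False = False
not (((Q nor H) nand not D) -> V) = not False = True
Thus S2 is true.

S3: Parsed as not H nand ((Q iff D) nor not (V -> L))

not H = not False = True
Q iff D = True iff True = True
V -> L = False -> True = True
not (V -> L) = not True = False
(Q iff D) nor not (V -> L) = True nor False = False
not H nand ((Q iff D) nor not (V -> L)) = True nand False = True
Hence S3 is true.

Count: 3.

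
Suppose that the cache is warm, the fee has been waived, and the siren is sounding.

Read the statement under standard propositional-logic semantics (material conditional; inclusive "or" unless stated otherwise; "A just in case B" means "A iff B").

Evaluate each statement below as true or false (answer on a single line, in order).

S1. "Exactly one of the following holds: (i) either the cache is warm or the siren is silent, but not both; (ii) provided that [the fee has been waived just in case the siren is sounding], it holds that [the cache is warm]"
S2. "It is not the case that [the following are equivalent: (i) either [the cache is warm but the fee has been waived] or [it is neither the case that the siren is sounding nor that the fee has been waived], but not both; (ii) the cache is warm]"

S1 False; S2 False

Let P = "the cache is warm" (True), K = "the siren is sounding" (True), L = "the fee has been waived" (True).

S1: In symbols: (P xor not K) xor ((L iff K) -> P)

not K = not True = False
P xor not K = True xor False = True
L iff K = True iff True = True
(L iff K) -> P = True -> True = True
(P xor not K) xor ((L iff K) -> P) = True xor True = False
Hence S1 is false.

S2: Formalization: not (((P and L) xor (K nor L)) iff P)

P and L = True and True = True
K nor L = True nor True = False
(P and L) xor (K nor L) = True xor False = True
((P and L) xor (K nor L)) iff P = True iff True = True
not (((P and L) xor (K nor L)) iff P) = not True = False
Hence S2 is false.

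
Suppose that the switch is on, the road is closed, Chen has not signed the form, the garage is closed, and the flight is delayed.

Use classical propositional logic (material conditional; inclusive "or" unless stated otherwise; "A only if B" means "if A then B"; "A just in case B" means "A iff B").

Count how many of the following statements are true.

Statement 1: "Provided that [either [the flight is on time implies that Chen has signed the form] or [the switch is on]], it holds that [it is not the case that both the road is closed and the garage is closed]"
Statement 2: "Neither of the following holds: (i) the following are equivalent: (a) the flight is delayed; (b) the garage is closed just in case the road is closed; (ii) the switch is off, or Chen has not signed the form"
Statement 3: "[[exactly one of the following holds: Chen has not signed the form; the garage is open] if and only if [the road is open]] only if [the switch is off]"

Let U = "the flight is delayed" (True), L = "Chen has signed the form" (False), W = "the switch is on" (True), G = "the road is closed" (True), V = "the garage is closed" (True).

Statement 1: Formalization: ((not U -> L) or W) -> (G nand V)

not U = not True = False
not U -> L = False -> False = True
(not U -> L) or W = True or True = True
G nand V = True nand True = False
((not U -> L) or W) -> (G nand V) = True -> False = False
So Statement 1 is false.

Statement 2: Parsed as (U iff (V iff G)) nor (not W or not L)

V iff G = True iff True = True
U iff (V iff G) = True iff True = True
not W = not True = False
not L = not False = True
not W or not L = False or True = True
(U iff (V iff G)) nor (not W or not L) = True nor True = False
Thus Statement 2 is false.

Statement 3: In symbols: ((not L xor not V) iff not G) -> not W

not L = not False = True
not V = not True = False
not L xor not V = True xor False = True
not G = not True = False
(not L xor not V) iff not G = True iff False = False
not W = not True = False
((not L xor not V) iff not G) -> not W = False -> False = True
Thus Statement 3 is true.

1 of the 3 statements is true (Statement 3).

1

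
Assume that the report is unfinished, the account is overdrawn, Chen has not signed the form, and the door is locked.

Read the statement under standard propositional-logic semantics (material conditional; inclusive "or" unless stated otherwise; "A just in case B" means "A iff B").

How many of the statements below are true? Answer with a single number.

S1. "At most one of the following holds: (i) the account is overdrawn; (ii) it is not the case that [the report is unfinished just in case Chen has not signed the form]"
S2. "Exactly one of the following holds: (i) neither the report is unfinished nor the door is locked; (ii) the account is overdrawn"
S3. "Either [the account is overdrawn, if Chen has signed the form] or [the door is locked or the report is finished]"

3

Let Q = "the account is overdrawn" (T), P = "the report is finished" (F), R = "Chen has signed the form" (F), S = "the door is locked" (T).

S1: Parsed as Q nand ~(~P <-> ~R)

~P = ~F = T
~R = ~F = T
~P <-> ~R = T <-> T = T
~(~P <-> ~R) = ~T = F
Q nand ~(~P <-> ~R) = T nand F = T
Hence S1 is true.

S2: Formalization: (~P nor S) xor Q

~P = ~F = T
~P nor S = T nor T = F
(~P nor S) xor Q = F xor T = T
Thus S2 is true.

S3: Formalization: (R -> Q) | (S | P)

R -> Q = F -> T = T
S | P = T | F = T
(R -> Q) | (S | P) = T | T = T
Thus S3 is true.

Count: 3.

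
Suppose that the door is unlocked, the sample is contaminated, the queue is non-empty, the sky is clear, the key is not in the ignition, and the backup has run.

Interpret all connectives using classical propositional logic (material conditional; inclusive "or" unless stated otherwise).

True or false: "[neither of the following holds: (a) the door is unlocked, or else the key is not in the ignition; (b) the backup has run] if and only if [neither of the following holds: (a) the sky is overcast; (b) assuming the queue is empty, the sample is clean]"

True

Let H = "the door is locked" (False), N = "the key is in the ignition" (False), G = "the backup has run" (True), U = "the sky is overcast" (False), K = "the queue is empty" (False), Q = "the sample is contaminated" (True).
In symbols: ((not H or not N) nor G) iff (U nor (K -> not Q))

not H = not False = True
not N = not False = True
not H or not N = True or True = True
(not H or not N) nor G = True nor True = False
not Q = not True = False
K -> not Q = False -> False = True
U nor (K -> not Q) = False nor True = False
((not H or not N) nor G) iff (U nor (K -> not Q)) = False iff False = True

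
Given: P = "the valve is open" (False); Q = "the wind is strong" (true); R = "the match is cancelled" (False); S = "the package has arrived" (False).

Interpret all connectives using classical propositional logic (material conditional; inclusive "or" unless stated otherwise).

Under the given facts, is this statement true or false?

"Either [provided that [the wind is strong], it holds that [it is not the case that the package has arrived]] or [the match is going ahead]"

true

This is (Q -> ~S) | ~R.

~S = ~F = T
Q -> ~S = T -> T = T
~R = ~F = T
(Q -> ~S) | ~R = T | T = T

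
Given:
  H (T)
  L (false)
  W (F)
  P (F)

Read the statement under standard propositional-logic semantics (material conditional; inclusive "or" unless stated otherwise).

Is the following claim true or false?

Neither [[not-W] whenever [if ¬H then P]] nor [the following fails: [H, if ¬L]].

False

This is ((not H -> P) -> not W) nor not (not L -> H).

not H = not True = False
not H -> P = False -> False = True
not W = not False = True
(not H -> P) -> not W = True -> True = True
not L = not False = True
not L -> H = True -> True = True
not (not L -> H) = not True = False
((not H -> P) -> not W) nor not (not L -> H) = True nor False = False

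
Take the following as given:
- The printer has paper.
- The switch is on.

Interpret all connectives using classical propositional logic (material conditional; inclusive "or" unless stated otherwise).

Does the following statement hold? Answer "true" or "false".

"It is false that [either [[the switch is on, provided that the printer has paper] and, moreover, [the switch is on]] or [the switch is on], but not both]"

Let G = "the printer has paper" (T), U = "the switch is on" (T).
Parsed as ~(((G -> U) & U) xor U)

G -> U = T -> T = T
(G -> U) & U = T & T = T
((G -> U) & U) xor U = T xor T = F
~(((G -> U) & U) xor U) = ~F = T

true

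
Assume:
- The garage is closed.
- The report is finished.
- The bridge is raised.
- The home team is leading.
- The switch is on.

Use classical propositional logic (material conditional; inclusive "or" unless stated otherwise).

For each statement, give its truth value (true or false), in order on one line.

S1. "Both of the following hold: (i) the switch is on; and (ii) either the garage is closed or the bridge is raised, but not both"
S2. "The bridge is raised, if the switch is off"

S1 false / S2 true

Let U = "the switch is on" (T), D = "the garage is closed" (T), K = "the bridge is raised" (T).

S1: This is U ∧ (D ⊕ K).

D ⊕ K = T ⊕ T = F
U ∧ (D ⊕ K) = T ∧ F = F
So S1 is false.

S2: This is ¬U → K.

¬U = ¬T = F
¬U → K = F → T = T
Hence S2 is true.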